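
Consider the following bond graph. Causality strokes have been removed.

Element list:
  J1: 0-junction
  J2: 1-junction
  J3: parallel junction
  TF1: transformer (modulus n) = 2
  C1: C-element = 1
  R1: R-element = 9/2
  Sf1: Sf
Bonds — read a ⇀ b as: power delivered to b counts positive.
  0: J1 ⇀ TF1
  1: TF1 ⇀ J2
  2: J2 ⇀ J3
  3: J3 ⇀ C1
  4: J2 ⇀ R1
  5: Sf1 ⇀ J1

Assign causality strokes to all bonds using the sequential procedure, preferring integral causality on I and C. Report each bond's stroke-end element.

#5 |Sf1  (Sf1 fixes flow; stroke at Sf1)
#0 |J1  (J1 needs exactly one e-in)
#1 |TF1  (TF1 one-in-one-out from 0)
#2 |J2  (J2 flow already set via bond 1)
#4 |J2  (J2: bond 1 brought flow, rest push out)
#3 |J3  (only one effort-in slot at J3)

bond 0 stroke→J1
bond 1 stroke→TF1
bond 2 stroke→J2
bond 3 stroke→J3
bond 4 stroke→J2
bond 5 stroke→Sf1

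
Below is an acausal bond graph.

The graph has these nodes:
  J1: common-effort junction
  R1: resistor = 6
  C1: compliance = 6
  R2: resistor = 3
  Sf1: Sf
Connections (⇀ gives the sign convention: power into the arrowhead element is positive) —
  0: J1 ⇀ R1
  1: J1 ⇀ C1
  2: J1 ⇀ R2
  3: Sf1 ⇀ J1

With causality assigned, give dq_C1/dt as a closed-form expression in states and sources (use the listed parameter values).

β3 stroke at Sf1  (Sf1: flow source, stroke at near end)
β1 stroke at J1  (C1 outputs effort q/C1)
β0 stroke at R1  (J1 effort already set via bond 1)
β2 stroke at R2  (J1: bond 1 brought effort, rest push out)

dq_C1/dt = F_Sf1 - q_C1/12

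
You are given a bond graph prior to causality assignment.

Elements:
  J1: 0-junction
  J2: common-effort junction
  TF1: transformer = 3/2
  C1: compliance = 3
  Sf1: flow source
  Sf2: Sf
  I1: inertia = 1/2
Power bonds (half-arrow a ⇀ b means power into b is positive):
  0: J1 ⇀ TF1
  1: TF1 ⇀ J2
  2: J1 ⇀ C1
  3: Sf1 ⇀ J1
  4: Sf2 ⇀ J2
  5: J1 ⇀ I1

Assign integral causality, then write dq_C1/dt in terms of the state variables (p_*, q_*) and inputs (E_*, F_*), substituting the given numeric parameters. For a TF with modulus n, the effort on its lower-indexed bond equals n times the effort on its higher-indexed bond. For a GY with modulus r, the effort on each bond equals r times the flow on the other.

#3 stroke at Sf1  (Sf1: flow source, stroke at near end)
#4 stroke at Sf2  (Sf2 fixes flow; stroke at Sf2)
#1 stroke at J2  (J2 needs exactly one e-in)
#0 stroke at TF1  (through TF1, causality passes straight; one stroke at TF1)
#2 stroke at J1  (C1 outputs effort q/C1)
#5 stroke at I1  (J1 effort already set via bond 2)

dq_C1/dt = F_Sf1 + 2*F_Sf2/3 - 2*p_I1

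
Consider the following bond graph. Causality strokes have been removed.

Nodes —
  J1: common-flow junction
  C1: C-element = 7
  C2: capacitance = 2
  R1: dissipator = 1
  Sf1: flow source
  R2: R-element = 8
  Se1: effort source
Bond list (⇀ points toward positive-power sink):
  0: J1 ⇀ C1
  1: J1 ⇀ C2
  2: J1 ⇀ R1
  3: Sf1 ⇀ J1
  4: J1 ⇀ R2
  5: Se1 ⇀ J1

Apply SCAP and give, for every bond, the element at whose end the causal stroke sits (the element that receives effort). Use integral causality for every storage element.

#0 →J1
#1 →J1
#2 →J1
#3 →Sf1
#4 →J1
#5 →J1

#3 stroke at Sf1  (Sf1 (Sf) sets flow on bond)
#5 stroke at J1  (Se1: effort source, stroke at far end)
#0 stroke at J1  (1-jn J1 has f-setter on 3)
#1 stroke at J1  (1-jn J1 has f-setter on 3)
#2 stroke at J1  (common-f at J1 fixed by 3)
#4 stroke at J1  (J1: bond 3 brought flow, rest push out)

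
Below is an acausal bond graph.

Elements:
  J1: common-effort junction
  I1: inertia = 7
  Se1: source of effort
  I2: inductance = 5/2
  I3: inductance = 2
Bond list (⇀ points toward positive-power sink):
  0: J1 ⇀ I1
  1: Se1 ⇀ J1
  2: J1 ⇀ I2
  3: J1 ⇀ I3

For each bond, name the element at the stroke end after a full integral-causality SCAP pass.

bond 1 stroke→J1  (source Se1 imposes e)
bond 0 stroke→I1  (0-jn J1 has e-setter on 1)
bond 2 stroke→I2  (0-jn J1 has e-setter on 1)
bond 3 stroke→I3  (J1 effort already set via bond 1)

b0 stroke at I1
b1 stroke at J1
b2 stroke at I2
b3 stroke at I3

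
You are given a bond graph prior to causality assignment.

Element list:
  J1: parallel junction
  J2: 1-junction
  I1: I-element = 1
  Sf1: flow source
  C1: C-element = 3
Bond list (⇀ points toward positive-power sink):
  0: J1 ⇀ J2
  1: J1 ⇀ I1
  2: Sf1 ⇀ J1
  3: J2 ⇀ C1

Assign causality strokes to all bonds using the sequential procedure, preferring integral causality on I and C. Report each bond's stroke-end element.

bond 2 |Sf1  (Sf1 (Sf) sets flow on bond)
bond 1 |I1  (prefer integral on I1)
bond 0 |J1  (closing 0-jn rule on J1)
bond 3 |J2  (1-jn J2 has f-setter on 0)

bond 0 |J1
bond 1 |I1
bond 2 |Sf1
bond 3 |J2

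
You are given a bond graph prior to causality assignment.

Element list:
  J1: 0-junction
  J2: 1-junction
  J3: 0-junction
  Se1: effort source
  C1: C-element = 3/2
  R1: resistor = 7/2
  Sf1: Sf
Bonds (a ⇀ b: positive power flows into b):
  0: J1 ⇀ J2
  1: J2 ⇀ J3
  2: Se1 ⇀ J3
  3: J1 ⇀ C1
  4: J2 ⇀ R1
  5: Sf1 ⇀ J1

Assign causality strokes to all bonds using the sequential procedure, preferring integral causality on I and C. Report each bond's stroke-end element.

bond 2 |J3  (Se1 fixes effort; stroke away)
bond 5 |Sf1  (Sf1 fixes flow; stroke at Sf1)
bond 1 |J2  (common-e at J3 fixed by 2)
bond 3 |J1  (prefer integral on C1)
bond 0 |J2  (J1: bond 3 brought effort, rest push out)
bond 4 |R1  (closing 1-jn rule on J2)

bond 0 |J2
bond 1 |J2
bond 2 |J3
bond 3 |J1
bond 4 |R1
bond 5 |Sf1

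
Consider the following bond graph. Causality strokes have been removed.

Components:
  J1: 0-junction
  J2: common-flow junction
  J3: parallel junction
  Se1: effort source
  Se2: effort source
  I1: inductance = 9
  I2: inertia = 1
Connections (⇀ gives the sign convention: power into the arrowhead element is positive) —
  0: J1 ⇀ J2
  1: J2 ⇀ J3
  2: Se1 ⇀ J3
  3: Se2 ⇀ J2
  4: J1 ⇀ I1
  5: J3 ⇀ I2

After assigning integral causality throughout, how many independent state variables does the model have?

2  (I1, I2 all integral)

β2 stroke at J3  (Se1 fixes effort; stroke away)
β3 stroke at J2  (Se2 fixes effort; stroke away)
β1 stroke at J2  (J3 effort already set via bond 2)
β5 stroke at I2  (J3 effort already set via bond 2)
β0 stroke at J1  (J2 needs exactly one f-in)
β4 stroke at I1  (common-e at J1 fixed by 0)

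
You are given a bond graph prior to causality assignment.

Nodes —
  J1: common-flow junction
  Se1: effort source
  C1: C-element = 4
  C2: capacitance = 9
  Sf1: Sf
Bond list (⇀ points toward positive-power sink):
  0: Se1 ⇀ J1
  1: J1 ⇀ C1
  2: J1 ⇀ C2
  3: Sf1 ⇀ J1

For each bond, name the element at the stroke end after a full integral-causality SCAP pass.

β0 stroke at J1
β1 stroke at J1
β2 stroke at J1
β3 stroke at Sf1

#0 stroke→J1  (Se1 (Se) sets effort on bond)
#3 stroke→Sf1  (Sf1 (Sf) sets flow on bond)
#1 stroke→J1  (J1: bond 3 brought flow, rest push out)
#2 stroke→J1  (J1: bond 3 brought flow, rest push out)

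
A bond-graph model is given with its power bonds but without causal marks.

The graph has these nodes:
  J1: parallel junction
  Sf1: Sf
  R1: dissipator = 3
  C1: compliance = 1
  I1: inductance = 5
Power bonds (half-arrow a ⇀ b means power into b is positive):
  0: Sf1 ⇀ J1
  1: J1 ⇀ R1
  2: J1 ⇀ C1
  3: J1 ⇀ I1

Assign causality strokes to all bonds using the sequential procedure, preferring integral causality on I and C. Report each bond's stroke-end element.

b0 |Sf1  (Sf1: flow source, stroke at near end)
b2 |J1  (C1 integral (e out))
b1 |R1  (0-jn J1 has e-setter on 2)
b3 |I1  (J1: bond 2 brought effort, rest push out)

β0 stroke at Sf1
β1 stroke at R1
β2 stroke at J1
β3 stroke at I1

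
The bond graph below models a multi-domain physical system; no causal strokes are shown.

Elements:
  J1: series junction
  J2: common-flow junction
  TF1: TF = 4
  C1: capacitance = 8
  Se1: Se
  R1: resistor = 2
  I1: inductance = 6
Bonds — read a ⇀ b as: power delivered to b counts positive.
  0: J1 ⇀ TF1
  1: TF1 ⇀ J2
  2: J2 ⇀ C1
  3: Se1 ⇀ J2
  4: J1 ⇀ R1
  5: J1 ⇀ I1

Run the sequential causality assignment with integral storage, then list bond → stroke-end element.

bond 3 →J2  (Se1 fixes effort; stroke away)
bond 2 →J2  (C1: C, integral causality)
bond 1 →TF1  (closing 1-jn rule on J2)
bond 0 →J1  (TF1 one-in-one-out from 1)
bond 5 →I1  (prefer integral on I1)
bond 4 →J1  (J1: bond 5 brought flow, rest push out)

b0 →J1
b1 →TF1
b2 →J2
b3 →J2
b4 →J1
b5 →I1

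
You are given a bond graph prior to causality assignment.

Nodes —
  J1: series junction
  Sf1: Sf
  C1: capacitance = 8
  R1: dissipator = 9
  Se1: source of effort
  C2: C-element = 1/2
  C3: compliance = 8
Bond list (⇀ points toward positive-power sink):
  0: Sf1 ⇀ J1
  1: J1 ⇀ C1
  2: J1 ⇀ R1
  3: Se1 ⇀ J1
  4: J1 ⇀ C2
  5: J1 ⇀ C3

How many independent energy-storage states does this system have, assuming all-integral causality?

3  (C1, C2, C3 all integral)

b0 |Sf1  (Sf1 fixes flow; stroke at Sf1)
b3 |J1  (Se1: effort source, stroke at far end)
b1 |J1  (J1 flow already set via bond 0)
b2 |J1  (J1: bond 0 brought flow, rest push out)
b4 |J1  (common-f at J1 fixed by 0)
b5 |J1  (J1: bond 0 brought flow, rest push out)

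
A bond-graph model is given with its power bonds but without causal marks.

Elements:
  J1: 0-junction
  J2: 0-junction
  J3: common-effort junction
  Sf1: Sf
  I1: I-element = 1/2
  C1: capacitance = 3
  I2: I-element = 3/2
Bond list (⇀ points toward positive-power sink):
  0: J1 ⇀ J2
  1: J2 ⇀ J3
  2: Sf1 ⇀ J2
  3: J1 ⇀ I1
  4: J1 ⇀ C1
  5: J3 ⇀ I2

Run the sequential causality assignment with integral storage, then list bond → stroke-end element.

#0 |J2
#1 |J3
#2 |Sf1
#3 |I1
#4 |J1
#5 |I2

b2 stroke→Sf1  (Sf1 fixes flow; stroke at Sf1)
b3 stroke→I1  (I1 outputs flow p/I1)
b4 stroke→J1  (C1 integral (e out))
b0 stroke→J2  (0-jn J1 has e-setter on 4)
b1 stroke→J3  (J2: bond 0 brought effort, rest push out)
b5 stroke→I2  (J3 effort already set via bond 1)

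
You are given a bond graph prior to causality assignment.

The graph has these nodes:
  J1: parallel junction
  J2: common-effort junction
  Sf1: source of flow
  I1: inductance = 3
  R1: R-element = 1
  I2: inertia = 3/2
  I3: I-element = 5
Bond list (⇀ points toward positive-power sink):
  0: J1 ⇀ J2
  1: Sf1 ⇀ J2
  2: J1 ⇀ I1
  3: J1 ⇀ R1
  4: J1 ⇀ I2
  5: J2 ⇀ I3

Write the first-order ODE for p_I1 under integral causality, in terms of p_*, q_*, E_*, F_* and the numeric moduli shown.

#1 →Sf1  (source Sf1 imposes f)
#2 →I1  (I1: I, integral causality)
#4 →I2  (I2 outputs flow p/I2)
#5 →I3  (I3: I, integral causality)
#0 →J2  (J2 needs exactly one e-in)
#3 →J1  (closing 0-jn rule on J1)

dp_I1/dt = F_Sf1 - p_I1/3 - 2*p_I2/3 - p_I3/5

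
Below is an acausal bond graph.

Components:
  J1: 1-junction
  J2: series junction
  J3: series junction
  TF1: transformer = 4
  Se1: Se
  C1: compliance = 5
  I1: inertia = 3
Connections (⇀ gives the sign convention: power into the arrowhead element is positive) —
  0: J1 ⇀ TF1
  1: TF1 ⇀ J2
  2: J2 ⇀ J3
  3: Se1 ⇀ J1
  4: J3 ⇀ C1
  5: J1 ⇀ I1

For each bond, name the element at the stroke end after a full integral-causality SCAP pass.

bond 3 →J1  (source Se1 imposes e)
bond 4 →J3  (C1 integral (e out))
bond 2 →J2  (J3: last free bond brings flow in)
bond 1 →TF1  (only one flow-in slot at J2)
bond 0 →J1  (TF1: transformer flips bond 1)
bond 5 →I1  (J1 needs exactly one f-in)

bond 0 stroke at J1
bond 1 stroke at TF1
bond 2 stroke at J2
bond 3 stroke at J1
bond 4 stroke at J3
bond 5 stroke at I1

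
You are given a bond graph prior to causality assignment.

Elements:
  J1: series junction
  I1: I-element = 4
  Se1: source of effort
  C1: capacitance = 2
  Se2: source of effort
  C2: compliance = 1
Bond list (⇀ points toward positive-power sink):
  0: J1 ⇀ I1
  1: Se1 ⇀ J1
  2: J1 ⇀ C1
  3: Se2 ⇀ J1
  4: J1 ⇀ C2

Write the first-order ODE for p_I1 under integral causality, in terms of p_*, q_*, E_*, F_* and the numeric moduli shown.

dp_I1/dt = E_Se1 + E_Se2 - q_C1/2 - q_C2

b1 stroke at J1  (source Se1 imposes e)
b3 stroke at J1  (Se2 fixes effort; stroke away)
b0 stroke at I1  (I1 outputs flow p/I1)
b2 stroke at J1  (common-f at J1 fixed by 0)
b4 stroke at J1  (1-jn J1 has f-setter on 0)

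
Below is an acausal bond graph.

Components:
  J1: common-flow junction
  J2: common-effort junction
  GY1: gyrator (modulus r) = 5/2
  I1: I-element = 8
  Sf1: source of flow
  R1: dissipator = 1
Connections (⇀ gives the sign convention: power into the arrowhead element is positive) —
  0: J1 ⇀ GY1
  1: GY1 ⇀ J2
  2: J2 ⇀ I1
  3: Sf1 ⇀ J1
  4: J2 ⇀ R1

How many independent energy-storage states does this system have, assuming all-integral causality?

β3 →Sf1  (Sf1: flow source, stroke at near end)
β0 →J1  (common-f at J1 fixed by 3)
β1 →J2  (GY GY1: same side as bond 0)
β2 →I1  (0-jn J2 has e-setter on 1)
β4 →R1  (J2 effort already set via bond 1)

1  (I1 all integral)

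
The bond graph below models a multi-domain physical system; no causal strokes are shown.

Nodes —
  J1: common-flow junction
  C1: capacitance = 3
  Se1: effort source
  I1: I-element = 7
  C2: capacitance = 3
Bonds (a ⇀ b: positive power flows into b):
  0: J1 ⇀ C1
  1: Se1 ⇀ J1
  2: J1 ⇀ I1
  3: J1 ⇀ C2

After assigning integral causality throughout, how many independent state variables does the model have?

3  (C1, C2, I1 all integral)

bond 1 stroke→J1  (Se1 (Se) sets effort on bond)
bond 0 stroke→J1  (C1 integral (e out))
bond 2 stroke→I1  (prefer integral on I1)
bond 3 stroke→J1  (J1 flow already set via bond 2)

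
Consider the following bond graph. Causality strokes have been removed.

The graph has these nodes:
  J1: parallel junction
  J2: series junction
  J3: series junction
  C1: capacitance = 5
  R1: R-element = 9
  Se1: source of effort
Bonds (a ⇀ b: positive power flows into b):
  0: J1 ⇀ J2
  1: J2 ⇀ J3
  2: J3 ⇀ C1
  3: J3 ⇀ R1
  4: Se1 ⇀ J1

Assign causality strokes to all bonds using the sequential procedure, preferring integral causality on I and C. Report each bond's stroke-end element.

b0 →J2
b1 →J3
b2 →J3
b3 →R1
b4 →J1

bond 4 |J1  (Se1: effort source, stroke at far end)
bond 0 |J2  (J1: bond 4 brought effort, rest push out)
bond 1 |J3  (J2 needs exactly one f-in)
bond 2 |J3  (C1 outputs effort q/C1)
bond 3 |R1  (J3: last free bond brings flow in)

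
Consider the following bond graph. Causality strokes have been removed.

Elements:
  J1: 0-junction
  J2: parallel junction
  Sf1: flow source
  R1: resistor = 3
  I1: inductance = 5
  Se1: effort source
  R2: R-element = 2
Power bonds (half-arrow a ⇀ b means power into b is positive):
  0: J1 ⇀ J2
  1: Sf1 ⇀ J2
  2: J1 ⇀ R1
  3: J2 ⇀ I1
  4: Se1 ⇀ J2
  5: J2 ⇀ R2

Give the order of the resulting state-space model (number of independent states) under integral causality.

b1 |Sf1  (Sf1: flow source, stroke at near end)
b4 |J2  (Se1: effort source, stroke at far end)
b0 |J1  (J2 effort already set via bond 4)
b3 |I1  (J2: bond 4 brought effort, rest push out)
b5 |R2  (J2 effort already set via bond 4)
b2 |R1  (0-jn J1 has e-setter on 0)

1  (I1 all integral)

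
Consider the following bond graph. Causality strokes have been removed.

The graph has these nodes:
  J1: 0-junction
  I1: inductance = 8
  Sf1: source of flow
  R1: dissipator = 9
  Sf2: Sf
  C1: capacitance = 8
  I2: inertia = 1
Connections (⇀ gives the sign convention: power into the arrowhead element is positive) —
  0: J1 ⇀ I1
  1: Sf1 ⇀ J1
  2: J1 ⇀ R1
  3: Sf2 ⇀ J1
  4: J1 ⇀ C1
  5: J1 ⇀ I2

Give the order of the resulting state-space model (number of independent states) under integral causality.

3  (C1, I1, I2 all integral)

bond 1 →Sf1  (Sf1 fixes flow; stroke at Sf1)
bond 3 →Sf2  (source Sf2 imposes f)
bond 0 →I1  (I1 outputs flow p/I1)
bond 4 →J1  (C1: C, integral causality)
bond 2 →R1  (common-e at J1 fixed by 4)
bond 5 →I2  (J1: bond 4 brought effort, rest push out)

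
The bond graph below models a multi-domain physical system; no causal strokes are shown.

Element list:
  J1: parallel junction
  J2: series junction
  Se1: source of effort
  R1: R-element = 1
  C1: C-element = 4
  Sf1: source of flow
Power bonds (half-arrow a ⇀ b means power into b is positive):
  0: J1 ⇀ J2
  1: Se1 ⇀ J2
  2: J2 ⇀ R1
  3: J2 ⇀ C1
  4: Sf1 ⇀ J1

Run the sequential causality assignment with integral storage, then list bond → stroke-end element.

#0 →J1
#1 →J2
#2 →J2
#3 →J2
#4 →Sf1

#1 |J2  (Se1: effort source, stroke at far end)
#4 |Sf1  (Sf1 (Sf) sets flow on bond)
#0 |J1  (closing 0-jn rule on J1)
#2 |J2  (common-f at J2 fixed by 0)
#3 |J2  (J2 flow already set via bond 0)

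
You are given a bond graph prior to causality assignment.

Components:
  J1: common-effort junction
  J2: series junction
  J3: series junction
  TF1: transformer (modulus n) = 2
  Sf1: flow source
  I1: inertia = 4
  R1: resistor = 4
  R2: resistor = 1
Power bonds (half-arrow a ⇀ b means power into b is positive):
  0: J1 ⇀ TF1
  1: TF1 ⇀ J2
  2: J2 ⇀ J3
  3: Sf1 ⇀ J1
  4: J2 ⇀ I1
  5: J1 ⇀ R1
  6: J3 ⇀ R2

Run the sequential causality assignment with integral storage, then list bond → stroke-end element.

bond 0 →TF1
bond 1 →J2
bond 2 →J2
bond 3 →Sf1
bond 4 →I1
bond 5 →J1
bond 6 →J3

bond 3 |Sf1  (Sf1: flow source, stroke at near end)
bond 4 |I1  (prefer integral on I1)
bond 1 |J2  (J2: bond 4 brought flow, rest push out)
bond 2 |J2  (J2: bond 4 brought flow, rest push out)
bond 6 |J3  (1-jn J3 has f-setter on 2)
bond 0 |TF1  (through TF1, causality passes straight; one stroke at TF1)
bond 5 |J1  (J1: last free bond brings effort in)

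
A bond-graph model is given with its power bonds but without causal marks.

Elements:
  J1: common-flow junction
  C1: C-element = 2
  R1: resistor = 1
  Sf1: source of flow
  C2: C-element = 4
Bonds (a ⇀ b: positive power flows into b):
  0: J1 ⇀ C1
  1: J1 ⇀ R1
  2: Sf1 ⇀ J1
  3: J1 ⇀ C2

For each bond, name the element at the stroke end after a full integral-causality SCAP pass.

b2 stroke at Sf1  (Sf1 fixes flow; stroke at Sf1)
b0 stroke at J1  (J1: bond 2 brought flow, rest push out)
b1 stroke at J1  (1-jn J1 has f-setter on 2)
b3 stroke at J1  (J1: bond 2 brought flow, rest push out)

b0 stroke at J1
b1 stroke at J1
b2 stroke at Sf1
b3 stroke at J1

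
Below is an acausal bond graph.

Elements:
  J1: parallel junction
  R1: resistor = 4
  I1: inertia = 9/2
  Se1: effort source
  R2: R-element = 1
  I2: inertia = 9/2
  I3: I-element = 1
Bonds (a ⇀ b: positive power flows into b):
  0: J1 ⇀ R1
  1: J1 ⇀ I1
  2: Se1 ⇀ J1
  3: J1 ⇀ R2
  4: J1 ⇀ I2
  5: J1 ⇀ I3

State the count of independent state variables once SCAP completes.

3  (I1, I2, I3 all integral)

β2 →J1  (source Se1 imposes e)
β0 →R1  (J1 effort already set via bond 2)
β1 →I1  (0-jn J1 has e-setter on 2)
β3 →R2  (0-jn J1 has e-setter on 2)
β4 →I2  (0-jn J1 has e-setter on 2)
β5 →I3  (J1 effort already set via bond 2)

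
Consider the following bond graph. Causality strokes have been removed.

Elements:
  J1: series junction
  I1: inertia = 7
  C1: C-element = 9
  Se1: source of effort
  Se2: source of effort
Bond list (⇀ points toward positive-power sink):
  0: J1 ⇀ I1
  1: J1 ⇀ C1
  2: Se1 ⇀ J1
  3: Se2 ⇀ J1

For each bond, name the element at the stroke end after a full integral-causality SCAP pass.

#2 stroke at J1  (Se1 (Se) sets effort on bond)
#3 stroke at J1  (Se2 (Se) sets effort on bond)
#0 stroke at I1  (I1 integral (f out))
#1 stroke at J1  (1-jn J1 has f-setter on 0)

β0 stroke→I1
β1 stroke→J1
β2 stroke→J1
β3 stroke→J1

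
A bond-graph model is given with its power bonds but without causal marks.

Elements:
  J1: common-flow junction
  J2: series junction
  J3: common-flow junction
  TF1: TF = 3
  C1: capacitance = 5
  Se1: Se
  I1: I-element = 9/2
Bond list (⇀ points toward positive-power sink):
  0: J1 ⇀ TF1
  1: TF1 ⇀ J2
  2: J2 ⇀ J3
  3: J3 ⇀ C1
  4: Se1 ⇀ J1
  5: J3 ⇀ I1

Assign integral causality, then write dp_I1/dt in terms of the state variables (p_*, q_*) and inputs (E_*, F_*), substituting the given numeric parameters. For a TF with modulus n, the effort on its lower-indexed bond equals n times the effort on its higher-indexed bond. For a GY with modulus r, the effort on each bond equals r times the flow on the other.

dp_I1/dt = E_Se1/3 - q_C1/5

β4 →J1  (Se1 fixes effort; stroke away)
β0 →TF1  (J1 needs exactly one f-in)
β1 →J2  (TF1: transformer flips bond 0)
β2 →J3  (closing 1-jn rule on J2)
β3 →J3  (C1: C, integral causality)
β5 →I1  (closing 1-jn rule on J3)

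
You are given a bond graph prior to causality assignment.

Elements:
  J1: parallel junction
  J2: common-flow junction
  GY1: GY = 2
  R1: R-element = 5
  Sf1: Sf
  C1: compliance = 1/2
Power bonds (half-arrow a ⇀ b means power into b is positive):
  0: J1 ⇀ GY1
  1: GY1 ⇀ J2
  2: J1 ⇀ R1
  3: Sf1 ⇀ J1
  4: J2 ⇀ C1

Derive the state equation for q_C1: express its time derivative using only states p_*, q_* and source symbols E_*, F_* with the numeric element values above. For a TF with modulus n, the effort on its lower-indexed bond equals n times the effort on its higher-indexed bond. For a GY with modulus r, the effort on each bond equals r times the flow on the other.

#3 |Sf1  (Sf1 (Sf) sets flow on bond)
#4 |J2  (C1 outputs effort q/C1)
#1 |GY1  (J2: last free bond brings flow in)
#0 |GY1  (GY GY1: same side as bond 1)
#2 |J1  (J1: last free bond brings effort in)

dq_C1/dt = 5*F_Sf1/2 - 5*q_C1/2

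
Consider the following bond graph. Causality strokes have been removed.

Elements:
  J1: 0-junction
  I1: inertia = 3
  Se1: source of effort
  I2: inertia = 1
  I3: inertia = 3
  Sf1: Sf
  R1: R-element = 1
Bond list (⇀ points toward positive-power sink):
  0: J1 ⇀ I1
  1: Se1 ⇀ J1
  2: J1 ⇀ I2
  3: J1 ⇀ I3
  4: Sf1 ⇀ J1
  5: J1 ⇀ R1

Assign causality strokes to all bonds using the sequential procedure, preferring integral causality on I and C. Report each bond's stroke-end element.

bond 0 stroke at I1
bond 1 stroke at J1
bond 2 stroke at I2
bond 3 stroke at I3
bond 4 stroke at Sf1
bond 5 stroke at R1

#1 |J1  (Se1: effort source, stroke at far end)
#4 |Sf1  (source Sf1 imposes f)
#0 |I1  (J1: bond 1 brought effort, rest push out)
#2 |I2  (common-e at J1 fixed by 1)
#3 |I3  (J1 effort already set via bond 1)
#5 |R1  (0-jn J1 has e-setter on 1)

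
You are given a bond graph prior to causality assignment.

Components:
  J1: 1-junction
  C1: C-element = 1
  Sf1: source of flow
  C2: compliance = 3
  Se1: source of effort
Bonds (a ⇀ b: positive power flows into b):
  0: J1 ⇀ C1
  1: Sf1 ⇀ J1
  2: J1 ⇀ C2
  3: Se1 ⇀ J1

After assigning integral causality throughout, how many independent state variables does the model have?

2  (C1, C2 all integral)

β1 stroke at Sf1  (Sf1 fixes flow; stroke at Sf1)
β3 stroke at J1  (Se1: effort source, stroke at far end)
β0 stroke at J1  (common-f at J1 fixed by 1)
β2 stroke at J1  (common-f at J1 fixed by 1)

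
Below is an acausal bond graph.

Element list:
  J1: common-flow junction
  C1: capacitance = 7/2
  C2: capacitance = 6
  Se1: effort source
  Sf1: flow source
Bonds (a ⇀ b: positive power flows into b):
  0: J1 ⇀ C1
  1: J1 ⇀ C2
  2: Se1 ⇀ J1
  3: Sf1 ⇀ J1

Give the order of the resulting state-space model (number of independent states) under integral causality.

2  (C1, C2 all integral)

b2 →J1  (Se1 fixes effort; stroke away)
b3 →Sf1  (Sf1: flow source, stroke at near end)
b0 →J1  (common-f at J1 fixed by 3)
b1 →J1  (1-jn J1 has f-setter on 3)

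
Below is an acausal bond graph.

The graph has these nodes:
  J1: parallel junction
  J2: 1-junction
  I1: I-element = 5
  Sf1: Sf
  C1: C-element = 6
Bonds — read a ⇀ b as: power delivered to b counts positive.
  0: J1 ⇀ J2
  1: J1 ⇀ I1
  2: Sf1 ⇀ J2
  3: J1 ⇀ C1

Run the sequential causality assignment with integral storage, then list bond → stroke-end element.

β0 stroke at J2
β1 stroke at I1
β2 stroke at Sf1
β3 stroke at J1

β2 →Sf1  (source Sf1 imposes f)
β0 →J2  (1-jn J2 has f-setter on 2)
β1 →I1  (I1: I, integral causality)
β3 →J1  (only one effort-in slot at J1)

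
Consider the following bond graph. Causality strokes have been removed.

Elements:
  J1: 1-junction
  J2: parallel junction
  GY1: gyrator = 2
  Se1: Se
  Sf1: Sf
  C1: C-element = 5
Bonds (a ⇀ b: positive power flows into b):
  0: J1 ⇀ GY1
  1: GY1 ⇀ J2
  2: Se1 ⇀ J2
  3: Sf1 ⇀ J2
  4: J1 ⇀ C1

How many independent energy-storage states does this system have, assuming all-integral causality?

#2 stroke at J2  (Se1 fixes effort; stroke away)
#3 stroke at Sf1  (Sf1 fixes flow; stroke at Sf1)
#1 stroke at GY1  (J2: bond 2 brought effort, rest push out)
#0 stroke at GY1  (GY1 both-in/both-out from 1)
#4 stroke at J1  (1-jn J1 has f-setter on 0)

1  (C1 all integral)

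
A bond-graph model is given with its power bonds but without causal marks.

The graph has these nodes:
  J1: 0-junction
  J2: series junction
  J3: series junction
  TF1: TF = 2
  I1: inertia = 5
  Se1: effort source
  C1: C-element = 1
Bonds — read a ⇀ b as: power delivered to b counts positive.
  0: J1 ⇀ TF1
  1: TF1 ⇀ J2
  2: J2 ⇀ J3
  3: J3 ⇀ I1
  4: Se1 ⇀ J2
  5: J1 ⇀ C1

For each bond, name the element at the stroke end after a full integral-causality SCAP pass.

bond 4 →J2  (Se1 fixes effort; stroke away)
bond 3 →I1  (I1: I, integral causality)
bond 2 →J3  (J3: bond 3 brought flow, rest push out)
bond 1 →J2  (J2 flow already set via bond 2)
bond 0 →TF1  (through TF1, causality passes straight; one stroke at TF1)
bond 5 →J1  (closing 0-jn rule on J1)

b0 →TF1
b1 →J2
b2 →J3
b3 →I1
b4 →J2
b5 →J1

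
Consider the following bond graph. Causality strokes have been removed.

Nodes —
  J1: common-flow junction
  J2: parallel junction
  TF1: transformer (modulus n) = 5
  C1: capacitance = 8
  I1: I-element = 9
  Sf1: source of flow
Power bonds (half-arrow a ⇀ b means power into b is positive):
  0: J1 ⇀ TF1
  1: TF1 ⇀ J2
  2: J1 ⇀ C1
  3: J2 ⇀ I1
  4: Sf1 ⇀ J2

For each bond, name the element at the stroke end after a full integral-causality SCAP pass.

bond 0 |TF1
bond 1 |J2
bond 2 |J1
bond 3 |I1
bond 4 |Sf1

β4 stroke at Sf1  (source Sf1 imposes f)
β2 stroke at J1  (prefer integral on C1)
β0 stroke at TF1  (J1 needs exactly one f-in)
β1 stroke at J2  (TF TF1: opposite of bond 0)
β3 stroke at I1  (J2 effort already set via bond 1)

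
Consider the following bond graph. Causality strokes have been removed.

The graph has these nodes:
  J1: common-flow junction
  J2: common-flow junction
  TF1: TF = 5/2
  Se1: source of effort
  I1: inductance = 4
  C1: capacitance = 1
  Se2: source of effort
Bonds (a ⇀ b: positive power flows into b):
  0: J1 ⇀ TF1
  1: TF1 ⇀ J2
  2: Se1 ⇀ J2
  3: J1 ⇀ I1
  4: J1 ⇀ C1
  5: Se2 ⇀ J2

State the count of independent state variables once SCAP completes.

2  (C1, I1 all integral)

b2 stroke→J2  (Se1: effort source, stroke at far end)
b5 stroke→J2  (source Se2 imposes e)
b1 stroke→TF1  (only one flow-in slot at J2)
b0 stroke→J1  (through TF1, causality passes straight; one stroke at TF1)
b3 stroke→I1  (prefer integral on I1)
b4 stroke→J1  (common-f at J1 fixed by 3)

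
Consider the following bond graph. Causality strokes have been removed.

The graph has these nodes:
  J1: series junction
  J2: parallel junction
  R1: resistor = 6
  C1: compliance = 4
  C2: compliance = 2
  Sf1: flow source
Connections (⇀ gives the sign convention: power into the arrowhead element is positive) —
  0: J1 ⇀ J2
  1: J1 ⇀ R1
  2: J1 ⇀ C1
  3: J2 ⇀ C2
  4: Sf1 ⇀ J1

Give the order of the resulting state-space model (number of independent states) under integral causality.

2  (C1, C2 all integral)

b4 stroke→Sf1  (source Sf1 imposes f)
b0 stroke→J1  (1-jn J1 has f-setter on 4)
b1 stroke→J1  (J1 flow already set via bond 4)
b2 stroke→J1  (1-jn J1 has f-setter on 4)
b3 stroke→J2  (closing 0-jn rule on J2)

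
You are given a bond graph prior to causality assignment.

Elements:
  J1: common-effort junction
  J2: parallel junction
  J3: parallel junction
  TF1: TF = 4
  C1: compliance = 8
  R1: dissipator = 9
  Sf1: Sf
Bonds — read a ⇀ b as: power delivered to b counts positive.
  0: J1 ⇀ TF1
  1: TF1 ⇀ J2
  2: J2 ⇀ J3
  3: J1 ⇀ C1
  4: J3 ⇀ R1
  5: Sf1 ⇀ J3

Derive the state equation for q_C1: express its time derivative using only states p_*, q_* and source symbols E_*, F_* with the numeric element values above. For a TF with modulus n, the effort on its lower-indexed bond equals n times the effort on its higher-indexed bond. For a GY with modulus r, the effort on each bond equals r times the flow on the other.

dq_C1/dt = F_Sf1/4 - q_C1/1152

β5 →Sf1  (Sf1: flow source, stroke at near end)
β3 →J1  (C1 integral (e out))
β0 →TF1  (J1: bond 3 brought effort, rest push out)
β1 →J2  (TF1 one-in-one-out from 0)
β2 →J3  (common-e at J2 fixed by 1)
β4 →R1  (common-e at J3 fixed by 2)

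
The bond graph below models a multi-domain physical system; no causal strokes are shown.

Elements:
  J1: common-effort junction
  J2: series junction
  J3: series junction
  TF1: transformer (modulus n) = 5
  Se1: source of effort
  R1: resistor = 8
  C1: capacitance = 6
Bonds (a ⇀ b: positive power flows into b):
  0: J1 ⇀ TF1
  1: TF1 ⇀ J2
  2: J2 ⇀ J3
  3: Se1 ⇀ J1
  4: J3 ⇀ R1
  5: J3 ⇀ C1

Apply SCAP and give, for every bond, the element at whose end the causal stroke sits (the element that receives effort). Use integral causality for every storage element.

β0 stroke→TF1
β1 stroke→J2
β2 stroke→J3
β3 stroke→J1
β4 stroke→R1
β5 stroke→J3

b3 stroke→J1  (Se1: effort source, stroke at far end)
b0 stroke→TF1  (J1: bond 3 brought effort, rest push out)
b1 stroke→J2  (TF TF1: opposite of bond 0)
b2 stroke→J3  (J2: last free bond brings flow in)
b5 stroke→J3  (C1 integral (e out))
b4 stroke→R1  (J3: last free bond brings flow in)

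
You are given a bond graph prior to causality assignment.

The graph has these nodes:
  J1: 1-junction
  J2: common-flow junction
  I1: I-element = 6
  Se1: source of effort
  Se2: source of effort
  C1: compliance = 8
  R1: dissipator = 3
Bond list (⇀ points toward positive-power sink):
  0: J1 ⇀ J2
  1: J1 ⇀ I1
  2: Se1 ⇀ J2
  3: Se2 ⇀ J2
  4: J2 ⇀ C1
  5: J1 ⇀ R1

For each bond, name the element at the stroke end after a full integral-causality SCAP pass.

bond 0 →J1
bond 1 →I1
bond 2 →J2
bond 3 →J2
bond 4 →J2
bond 5 →J1

#2 |J2  (Se1: effort source, stroke at far end)
#3 |J2  (Se2: effort source, stroke at far end)
#1 |I1  (I1 outputs flow p/I1)
#0 |J1  (common-f at J1 fixed by 1)
#5 |J1  (common-f at J1 fixed by 1)
#4 |J2  (1-jn J2 has f-setter on 0)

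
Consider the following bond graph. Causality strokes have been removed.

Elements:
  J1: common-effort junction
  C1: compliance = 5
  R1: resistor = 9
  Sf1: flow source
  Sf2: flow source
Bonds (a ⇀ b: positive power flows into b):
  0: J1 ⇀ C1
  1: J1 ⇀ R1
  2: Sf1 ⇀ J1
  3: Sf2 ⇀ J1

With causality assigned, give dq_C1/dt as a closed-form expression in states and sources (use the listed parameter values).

bond 2 →Sf1  (source Sf1 imposes f)
bond 3 →Sf2  (Sf2 fixes flow; stroke at Sf2)
bond 0 →J1  (C1 integral (e out))
bond 1 →R1  (J1: bond 0 brought effort, rest push out)

dq_C1/dt = F_Sf1 + F_Sf2 - q_C1/45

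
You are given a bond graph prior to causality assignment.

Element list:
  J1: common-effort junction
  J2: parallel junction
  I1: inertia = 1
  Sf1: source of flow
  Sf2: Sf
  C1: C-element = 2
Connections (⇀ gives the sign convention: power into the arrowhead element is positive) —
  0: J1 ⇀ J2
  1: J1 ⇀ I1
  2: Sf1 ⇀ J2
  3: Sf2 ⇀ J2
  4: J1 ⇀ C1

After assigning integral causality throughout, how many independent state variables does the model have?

2  (C1, I1 all integral)

β2 →Sf1  (source Sf1 imposes f)
β3 →Sf2  (source Sf2 imposes f)
β0 →J2  (J2 needs exactly one e-in)
β1 →I1  (prefer integral on I1)
β4 →J1  (J1 needs exactly one e-in)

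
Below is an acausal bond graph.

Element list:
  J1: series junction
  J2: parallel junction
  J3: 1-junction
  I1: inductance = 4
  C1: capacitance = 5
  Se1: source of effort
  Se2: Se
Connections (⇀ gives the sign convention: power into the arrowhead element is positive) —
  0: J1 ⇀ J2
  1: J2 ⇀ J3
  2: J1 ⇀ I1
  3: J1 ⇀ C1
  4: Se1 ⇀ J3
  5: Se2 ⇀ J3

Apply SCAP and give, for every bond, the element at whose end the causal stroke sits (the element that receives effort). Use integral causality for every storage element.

b0 stroke→J1
b1 stroke→J2
b2 stroke→I1
b3 stroke→J1
b4 stroke→J3
b5 stroke→J3

#4 stroke at J3  (source Se1 imposes e)
#5 stroke at J3  (Se2: effort source, stroke at far end)
#1 stroke at J2  (closing 1-jn rule on J3)
#0 stroke at J1  (J2 effort already set via bond 1)
#2 stroke at I1  (I1: I, integral causality)
#3 stroke at J1  (J1: bond 2 brought flow, rest push out)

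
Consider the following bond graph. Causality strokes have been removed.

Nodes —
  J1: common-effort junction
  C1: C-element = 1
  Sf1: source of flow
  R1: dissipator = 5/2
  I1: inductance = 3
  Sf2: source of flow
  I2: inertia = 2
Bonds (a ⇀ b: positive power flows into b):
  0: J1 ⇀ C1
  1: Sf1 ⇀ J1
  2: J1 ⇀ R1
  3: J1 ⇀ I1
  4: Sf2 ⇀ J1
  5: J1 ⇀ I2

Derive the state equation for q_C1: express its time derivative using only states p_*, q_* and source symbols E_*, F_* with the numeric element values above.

β1 stroke→Sf1  (source Sf1 imposes f)
β4 stroke→Sf2  (Sf2 (Sf) sets flow on bond)
β0 stroke→J1  (C1 outputs effort q/C1)
β2 stroke→R1  (common-e at J1 fixed by 0)
β3 stroke→I1  (J1: bond 0 brought effort, rest push out)
β5 stroke→I2  (common-e at J1 fixed by 0)

dq_C1/dt = F_Sf1 + F_Sf2 - p_I1/3 - p_I2/2 - 2*q_C1/5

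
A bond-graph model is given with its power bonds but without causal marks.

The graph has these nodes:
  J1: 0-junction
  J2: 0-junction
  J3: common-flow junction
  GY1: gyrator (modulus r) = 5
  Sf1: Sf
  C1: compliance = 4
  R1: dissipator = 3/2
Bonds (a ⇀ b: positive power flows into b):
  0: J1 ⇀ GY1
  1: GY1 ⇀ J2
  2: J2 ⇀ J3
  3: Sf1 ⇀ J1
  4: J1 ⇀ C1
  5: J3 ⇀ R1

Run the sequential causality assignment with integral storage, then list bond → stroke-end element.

#3 →Sf1  (source Sf1 imposes f)
#4 →J1  (prefer integral on C1)
#0 →GY1  (J1 effort already set via bond 4)
#1 →GY1  (GY1 both-in/both-out from 0)
#2 →J2  (closing 0-jn rule on J2)
#5 →J3  (J3 flow already set via bond 2)

b0 stroke→GY1
b1 stroke→GY1
b2 stroke→J2
b3 stroke→Sf1
b4 stroke→J1
b5 stroke→J3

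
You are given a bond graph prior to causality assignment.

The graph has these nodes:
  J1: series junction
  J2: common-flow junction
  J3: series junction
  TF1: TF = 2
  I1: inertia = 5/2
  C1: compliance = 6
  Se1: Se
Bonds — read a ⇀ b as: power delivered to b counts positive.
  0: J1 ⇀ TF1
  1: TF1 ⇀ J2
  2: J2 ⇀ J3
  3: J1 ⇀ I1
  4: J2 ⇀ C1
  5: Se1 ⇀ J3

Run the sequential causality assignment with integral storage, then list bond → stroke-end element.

#5 stroke at J3  (Se1 (Se) sets effort on bond)
#2 stroke at J2  (J3: last free bond brings flow in)
#3 stroke at I1  (I1 integral (f out))
#0 stroke at J1  (J1 flow already set via bond 3)
#1 stroke at TF1  (TF1: transformer flips bond 0)
#4 stroke at J2  (J2: bond 1 brought flow, rest push out)

β0 stroke→J1
β1 stroke→TF1
β2 stroke→J2
β3 stroke→I1
β4 stroke→J2
β5 stroke→J3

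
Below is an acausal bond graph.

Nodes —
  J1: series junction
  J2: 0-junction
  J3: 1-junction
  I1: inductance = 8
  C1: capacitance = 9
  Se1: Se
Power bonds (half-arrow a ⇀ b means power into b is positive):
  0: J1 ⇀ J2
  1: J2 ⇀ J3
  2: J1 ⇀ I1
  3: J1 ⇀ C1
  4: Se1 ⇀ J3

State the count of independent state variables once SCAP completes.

β4 stroke at J3  (source Se1 imposes e)
β1 stroke at J2  (only one flow-in slot at J3)
β0 stroke at J1  (common-e at J2 fixed by 1)
β2 stroke at I1  (I1: I, integral causality)
β3 stroke at J1  (1-jn J1 has f-setter on 2)

2  (C1, I1 all integral)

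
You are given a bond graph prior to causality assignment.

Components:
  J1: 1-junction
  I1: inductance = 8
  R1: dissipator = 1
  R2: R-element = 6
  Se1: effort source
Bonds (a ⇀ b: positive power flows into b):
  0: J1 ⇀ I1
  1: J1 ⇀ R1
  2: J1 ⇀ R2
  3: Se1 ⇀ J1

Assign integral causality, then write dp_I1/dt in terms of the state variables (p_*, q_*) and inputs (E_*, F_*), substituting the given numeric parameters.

bond 3 stroke at J1  (Se1: effort source, stroke at far end)
bond 0 stroke at I1  (I1 outputs flow p/I1)
bond 1 stroke at J1  (common-f at J1 fixed by 0)
bond 2 stroke at J1  (J1 flow already set via bond 0)

dp_I1/dt = E_Se1 - 7*p_I1/8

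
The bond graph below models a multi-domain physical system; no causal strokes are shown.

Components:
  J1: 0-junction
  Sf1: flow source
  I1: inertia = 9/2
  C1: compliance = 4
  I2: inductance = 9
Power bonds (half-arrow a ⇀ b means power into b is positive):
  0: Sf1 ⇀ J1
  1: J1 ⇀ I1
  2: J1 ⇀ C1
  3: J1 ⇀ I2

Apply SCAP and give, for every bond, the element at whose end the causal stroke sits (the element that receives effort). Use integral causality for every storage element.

β0 →Sf1  (source Sf1 imposes f)
β1 →I1  (prefer integral on I1)
β2 →J1  (C1: C, integral causality)
β3 →I2  (J1 effort already set via bond 2)

b0 →Sf1
b1 →I1
b2 →J1
b3 →I2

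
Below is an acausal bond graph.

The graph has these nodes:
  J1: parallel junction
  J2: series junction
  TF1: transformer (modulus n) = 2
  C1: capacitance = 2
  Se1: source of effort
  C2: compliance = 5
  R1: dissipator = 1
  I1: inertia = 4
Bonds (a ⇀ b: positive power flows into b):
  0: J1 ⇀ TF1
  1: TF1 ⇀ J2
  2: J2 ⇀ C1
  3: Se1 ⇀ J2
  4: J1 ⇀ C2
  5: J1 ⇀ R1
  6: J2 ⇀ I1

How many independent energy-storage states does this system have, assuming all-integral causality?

3  (C1, C2, I1 all integral)

bond 3 |J2  (Se1: effort source, stroke at far end)
bond 2 |J2  (C1 integral (e out))
bond 4 |J1  (C2 outputs effort q/C2)
bond 0 |TF1  (common-e at J1 fixed by 4)
bond 5 |R1  (J1: bond 4 brought effort, rest push out)
bond 1 |J2  (TF1: transformer flips bond 0)
bond 6 |I1  (closing 1-jn rule on J2)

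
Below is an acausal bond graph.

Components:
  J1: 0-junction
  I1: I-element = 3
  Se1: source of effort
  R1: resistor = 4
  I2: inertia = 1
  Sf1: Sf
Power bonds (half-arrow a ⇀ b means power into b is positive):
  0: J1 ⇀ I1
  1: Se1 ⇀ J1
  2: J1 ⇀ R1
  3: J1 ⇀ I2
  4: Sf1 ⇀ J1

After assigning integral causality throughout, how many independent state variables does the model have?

b1 stroke→J1  (Se1 fixes effort; stroke away)
b4 stroke→Sf1  (Sf1: flow source, stroke at near end)
b0 stroke→I1  (common-e at J1 fixed by 1)
b2 stroke→R1  (0-jn J1 has e-setter on 1)
b3 stroke→I2  (J1: bond 1 brought effort, rest push out)

2  (I1, I2 all integral)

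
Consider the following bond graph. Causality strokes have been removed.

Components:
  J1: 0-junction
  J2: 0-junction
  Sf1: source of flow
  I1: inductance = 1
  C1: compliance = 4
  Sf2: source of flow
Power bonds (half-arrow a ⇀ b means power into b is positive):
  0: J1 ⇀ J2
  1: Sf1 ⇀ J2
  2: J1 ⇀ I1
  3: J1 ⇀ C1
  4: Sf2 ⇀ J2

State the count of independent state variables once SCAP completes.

#1 stroke at Sf1  (Sf1 fixes flow; stroke at Sf1)
#4 stroke at Sf2  (source Sf2 imposes f)
#0 stroke at J2  (closing 0-jn rule on J2)
#2 stroke at I1  (I1: I, integral causality)
#3 stroke at J1  (J1: last free bond brings effort in)

2  (C1, I1 all integral)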